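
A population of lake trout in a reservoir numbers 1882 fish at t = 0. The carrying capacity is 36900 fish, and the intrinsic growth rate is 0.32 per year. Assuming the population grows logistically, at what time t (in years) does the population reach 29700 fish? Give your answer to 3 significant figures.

13.6 years

A = (K − N₀)/N₀ = (36900 − 1882)/1882 = 18.607.
Solve 36900/(1 + 18.607·e^(−0.32t)) = 29700: 1 + 18.607·e^(−0.32t) = 1.2424, so e^(−0.32t) = 0.0130288.
−0.32·t = ln(0.0130288) = -4.3406, so t = 4.3406/0.32 = 13.564.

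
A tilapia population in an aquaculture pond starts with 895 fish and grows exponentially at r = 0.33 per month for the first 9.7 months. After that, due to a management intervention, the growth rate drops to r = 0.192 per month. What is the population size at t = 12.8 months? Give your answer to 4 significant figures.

Phase 1: N(9.7) = 895·e^(0.33×9.7) = 895·e^3.201 = 21978.6.
Phase 2 runs for 12.8 − 9.7 = 3.1 months at r = 0.192.
N(12.8) = 21978.6·e^(0.192×3.1) = 21978.6·e^0.5952 = 39855.8.

39860 fish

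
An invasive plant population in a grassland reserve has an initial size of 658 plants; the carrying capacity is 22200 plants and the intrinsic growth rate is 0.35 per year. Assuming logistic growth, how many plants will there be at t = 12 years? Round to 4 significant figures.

14890 plants

A = (K − N₀)/N₀ = (22200 − 658)/658 = 32.739.
N(t) = K/(1 + A·e^(−rt)) = 22200/(1 + 32.739×e^(−0.35×12)).
e^(−4.2) = 0.014996; denominator = 1 + 32.739×0.014996 = 1.4909.
N = 22200/1.4909 = 14890.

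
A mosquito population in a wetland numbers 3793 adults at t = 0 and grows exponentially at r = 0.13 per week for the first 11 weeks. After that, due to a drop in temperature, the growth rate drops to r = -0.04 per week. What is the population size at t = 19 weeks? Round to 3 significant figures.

Phase 1: N(11) = 3793·e^(0.13×11) = 3793·e^1.43 = 15849.8.
Phase 2 runs for 19 − 11 = 8 weeks at r = -0.04.
N(19) = 15849.8·e^(-0.04×8) = 15849.8·e^-0.32 = 11509.3.

11500 adults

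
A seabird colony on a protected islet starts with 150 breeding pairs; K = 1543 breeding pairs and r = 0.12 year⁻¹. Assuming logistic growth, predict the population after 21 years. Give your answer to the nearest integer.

A = (K − N₀)/N₀ = (1543 − 150)/150 = 9.2867.
N(t) = K/(1 + A·e^(−rt)) = 1543/(1 + 9.2867×e^(−0.12×21)).
e^(−2.52) = 0.08046; denominator = 1 + 9.2867×0.08046 = 1.7472.
N = 1543/1.7472 = 883.127.

883 breeding pairs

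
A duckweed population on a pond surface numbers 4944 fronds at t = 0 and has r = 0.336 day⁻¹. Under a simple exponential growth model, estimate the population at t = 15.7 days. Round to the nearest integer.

N(t) = N₀·e^(rt) = 4944 × e^(0.336×15.7) = 4944 × e^5.275.
e^5.275 ≈ 195.43, so N ≈ 4944 × 195.43 = 966204.

966204 fronds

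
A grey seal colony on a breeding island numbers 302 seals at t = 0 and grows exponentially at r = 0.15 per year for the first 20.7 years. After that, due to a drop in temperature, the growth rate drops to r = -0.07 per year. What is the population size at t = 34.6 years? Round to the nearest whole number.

Phase 1: N(20.7) = 302·e^(0.15×20.7) = 302·e^3.105 = 6737.38.
Phase 2 runs for 34.6 − 20.7 = 13.9 years at r = -0.07.
N(34.6) = 6737.38·e^(-0.07×13.9) = 6737.38·e^-0.973 = 2546.38.

2546 seals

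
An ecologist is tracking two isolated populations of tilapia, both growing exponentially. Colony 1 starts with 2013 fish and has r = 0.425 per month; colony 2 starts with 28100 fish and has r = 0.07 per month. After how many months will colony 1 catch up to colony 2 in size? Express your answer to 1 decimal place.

7.4 months

Set 2013·e^(0.425t) = 28100·e^(0.07t).
e^((0.425 − 0.07)t) = 28100/2013 → e^(0.355·t) = 13.959.
0.355·t = ln(13.959) = 2.6361, so t = 2.6361/0.355 = 7.4258.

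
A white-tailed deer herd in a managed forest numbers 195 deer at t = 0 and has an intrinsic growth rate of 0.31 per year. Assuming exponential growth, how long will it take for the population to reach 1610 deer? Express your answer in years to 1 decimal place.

6.8 years

Set N₀·e^(rt) = 1610: e^(0.31·t) = 1610/195 = 8.2564.
0.31·t = ln(8.2564) = 2.111, so t = 2.111/0.31 = 6.8096.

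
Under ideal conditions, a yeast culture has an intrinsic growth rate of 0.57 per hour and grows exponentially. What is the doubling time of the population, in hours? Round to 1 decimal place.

Doubling time t_d = ln(2)/r = 0.6931/0.57 = 1.216.

1.2 hours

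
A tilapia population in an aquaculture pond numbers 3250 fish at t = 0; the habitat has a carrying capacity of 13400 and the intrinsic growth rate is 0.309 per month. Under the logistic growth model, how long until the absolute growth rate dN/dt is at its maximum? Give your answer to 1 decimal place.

Logistic growth is fastest at N = K/2 = 6700.
A = (K − N₀)/N₀ = 3.1231. Set K/(1 + A·e^(−rt)) = K/2 → A·e^(−rt) = 1.
e^(−0.309t) = 1/3.1231 = 0.320197, so t = ln(3.1231)/0.309 = 1.1388/0.309 = 3.6855.

3.7 months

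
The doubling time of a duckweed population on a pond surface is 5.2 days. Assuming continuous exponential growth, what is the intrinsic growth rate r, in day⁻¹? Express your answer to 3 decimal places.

0.133 per day

r = ln(2)/t_d = 0.6931/5.2 = 0.1333.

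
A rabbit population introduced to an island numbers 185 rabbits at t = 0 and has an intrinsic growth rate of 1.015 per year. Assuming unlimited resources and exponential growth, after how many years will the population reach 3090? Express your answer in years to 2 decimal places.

Set N₀·e^(rt) = 3090: e^(1.015·t) = 3090/185 = 16.703.
1.015·t = ln(16.703) = 2.8156, so t = 2.8156/1.015 = 2.774.

2.77 years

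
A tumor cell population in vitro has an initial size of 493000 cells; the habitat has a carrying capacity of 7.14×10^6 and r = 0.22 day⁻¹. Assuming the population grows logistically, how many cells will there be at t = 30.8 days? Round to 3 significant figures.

A = (K − N₀)/N₀ = (7.14×10^6 − 493000)/493000 = 13.483.
N(t) = K/(1 + A·e^(−rt)) = 7.14×10^6/(1 + 13.483×e^(−0.22×30.8)).
e^(−6.776) = 0.0011408; denominator = 1 + 13.483×0.0011408 = 1.0154.
N = 7.14×10^6/1.0154 = 7.03184×10^6.

7030000 cells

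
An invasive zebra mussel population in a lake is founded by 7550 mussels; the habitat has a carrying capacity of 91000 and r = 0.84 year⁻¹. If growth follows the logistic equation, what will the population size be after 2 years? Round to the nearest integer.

A = (K − N₀)/N₀ = (91000 − 7550)/7550 = 11.053.
N(t) = K/(1 + A·e^(−rt)) = 91000/(1 + 11.053×e^(−0.84×2)).
e^(−1.68) = 0.18637; denominator = 1 + 11.053×0.18637 = 3.06.
N = 91000/3.06 = 29738.7.

29739 mussels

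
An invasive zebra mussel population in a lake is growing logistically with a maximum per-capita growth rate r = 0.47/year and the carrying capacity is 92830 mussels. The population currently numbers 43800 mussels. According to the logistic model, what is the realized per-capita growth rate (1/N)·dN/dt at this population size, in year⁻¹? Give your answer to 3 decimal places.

0.248 per year

(1/N)·dN/dt = r(1 − N/K) = 0.47 × (1 − 43800/92830).
= 0.47 × 0.52817 = 0.24824.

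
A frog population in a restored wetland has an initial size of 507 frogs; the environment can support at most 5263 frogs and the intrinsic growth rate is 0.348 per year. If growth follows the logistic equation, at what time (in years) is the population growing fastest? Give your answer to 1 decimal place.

Logistic growth is fastest at N = K/2 = 2631.5.
A = (K − N₀)/N₀ = 9.3807. Set K/(1 + A·e^(−rt)) = K/2 → A·e^(−rt) = 1.
e^(−0.348t) = 1/9.3807 = 0.106602, so t = ln(9.3807)/0.348 = 2.2387/0.348 = 6.4329.

6.4 years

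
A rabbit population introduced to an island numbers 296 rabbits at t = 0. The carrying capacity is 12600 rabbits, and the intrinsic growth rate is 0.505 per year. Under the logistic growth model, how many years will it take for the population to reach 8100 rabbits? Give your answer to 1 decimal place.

8.5 years

A = (K − N₀)/N₀ = (12600 − 296)/296 = 41.568.
Solve 12600/(1 + 41.568·e^(−0.505t)) = 8100: 1 + 41.568·e^(−0.505t) = 1.5556, so e^(−0.505t) = 0.0133651.
−0.505·t = ln(0.0133651) = -4.3151, so t = 4.3151/0.505 = 8.5448.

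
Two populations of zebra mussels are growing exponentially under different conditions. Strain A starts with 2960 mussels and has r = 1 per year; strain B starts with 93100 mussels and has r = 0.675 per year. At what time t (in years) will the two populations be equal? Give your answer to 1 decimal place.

Set 2960·e^(1t) = 93100·e^(0.675t).
e^((1 − 0.675)t) = 93100/2960 → e^(0.325·t) = 31.453.
0.325·t = ln(31.453) = 3.4485, so t = 3.4485/0.325 = 10.611.

10.6 years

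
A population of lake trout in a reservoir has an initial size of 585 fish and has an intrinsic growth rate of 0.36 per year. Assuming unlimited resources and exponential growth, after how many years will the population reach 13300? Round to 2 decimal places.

Set N₀·e^(rt) = 13300: e^(0.36·t) = 13300/585 = 22.735.
0.36·t = ln(22.735) = 3.1239, so t = 3.1239/0.36 = 8.6775.

8.68 years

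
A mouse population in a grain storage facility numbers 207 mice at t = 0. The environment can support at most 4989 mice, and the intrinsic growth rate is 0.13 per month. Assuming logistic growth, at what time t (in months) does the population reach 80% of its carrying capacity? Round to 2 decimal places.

A = (K − N₀)/N₀ = (4989 − 207)/207 = 23.101.
Solve 4989/(1 + 23.101·e^(−0.13t)) = 3991.2: 1 + 23.101·e^(−0.13t) = 1.25, so e^(−0.13t) = 0.0108218.
−0.13·t = ln(0.0108218) = -4.5262, so t = 4.5262/0.13 = 34.817.

34.82 months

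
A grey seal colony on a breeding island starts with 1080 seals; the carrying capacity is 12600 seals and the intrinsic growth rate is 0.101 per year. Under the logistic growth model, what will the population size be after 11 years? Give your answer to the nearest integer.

2793 seals

A = (K − N₀)/N₀ = (12600 − 1080)/1080 = 10.667.
N(t) = K/(1 + A·e^(−rt)) = 12600/(1 + 10.667×e^(−0.101×11)).
e^(−1.111) = 0.32923; denominator = 1 + 10.667×0.32923 = 4.5118.
N = 12600/4.5118 = 2792.69.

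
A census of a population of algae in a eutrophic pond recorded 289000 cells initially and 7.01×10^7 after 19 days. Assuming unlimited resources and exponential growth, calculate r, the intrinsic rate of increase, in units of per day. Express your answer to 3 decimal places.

From N(t) = N₀·e^(rt): e^(r·19) = 7.01×10^7/289000 = 242.56.
r·19 = ln(242.56) = 5.4913, so r = 5.4913/19 = 0.28901.

0.289 per day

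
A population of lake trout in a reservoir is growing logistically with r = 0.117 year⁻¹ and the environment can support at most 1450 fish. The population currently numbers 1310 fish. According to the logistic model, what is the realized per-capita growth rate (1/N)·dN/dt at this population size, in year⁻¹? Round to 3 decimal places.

(1/N)·dN/dt = r(1 − N/K) = 0.117 × (1 − 1310/1450).
= 0.117 × 0.096552 = 0.011297.

0.011 per year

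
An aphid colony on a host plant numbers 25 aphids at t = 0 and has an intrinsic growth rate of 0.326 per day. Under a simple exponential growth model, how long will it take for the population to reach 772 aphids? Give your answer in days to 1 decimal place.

10.5 days

Set N₀·e^(rt) = 772: e^(0.326·t) = 772/25 = 30.88.
0.326·t = ln(30.88) = 3.4301, so t = 3.4301/0.326 = 10.522.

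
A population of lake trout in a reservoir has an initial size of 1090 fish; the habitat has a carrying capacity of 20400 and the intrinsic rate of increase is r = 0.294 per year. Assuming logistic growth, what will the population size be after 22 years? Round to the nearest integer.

19854 fish

A = (K − N₀)/N₀ = (20400 − 1090)/1090 = 17.716.
N(t) = K/(1 + A·e^(−rt)) = 20400/(1 + 17.716×e^(−0.294×22)).
e^(−6.468) = 0.0015523; denominator = 1 + 17.716×0.0015523 = 1.0275.
N = 20400/1.0275 = 19854.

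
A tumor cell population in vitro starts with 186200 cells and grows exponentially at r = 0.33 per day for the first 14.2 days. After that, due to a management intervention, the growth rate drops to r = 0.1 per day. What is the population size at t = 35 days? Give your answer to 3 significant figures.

Phase 1: N(14.2) = 186200·e^(0.33×14.2) = 186200·e^4.686 = 2.018755×10^7.
Phase 2 runs for 35 − 14.2 = 20.8 days at r = 0.1.
N(35) = 2.018755×10^7·e^(0.1×20.8) = 2.018755×10^7·e^2.08 = 1.615906×10^8.

162000000 cells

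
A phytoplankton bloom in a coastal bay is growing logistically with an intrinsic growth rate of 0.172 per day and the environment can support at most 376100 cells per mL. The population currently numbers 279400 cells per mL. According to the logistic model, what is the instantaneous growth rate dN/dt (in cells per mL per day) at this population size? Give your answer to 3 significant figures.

12400 cells per mL per day

dN/dt = rN(1 − N/K) = 0.172 × 279400 × (1 − 279400/376100).
1 − 279400/376100 = 0.25711; dN/dt = 0.172 × 279400 × 0.25711 = 12356.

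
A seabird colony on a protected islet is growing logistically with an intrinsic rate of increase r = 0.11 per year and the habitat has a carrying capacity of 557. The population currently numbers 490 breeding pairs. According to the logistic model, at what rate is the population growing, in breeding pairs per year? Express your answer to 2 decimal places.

6.48 breeding pairs per year

dN/dt = rN(1 − N/K) = 0.11 × 490 × (1 − 490/557).
1 − 490/557 = 0.12029; dN/dt = 0.11 × 490 × 0.12029 = 6.4835.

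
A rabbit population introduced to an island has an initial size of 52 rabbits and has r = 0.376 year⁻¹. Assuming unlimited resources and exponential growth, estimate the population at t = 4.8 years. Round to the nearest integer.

316 rabbits

N(t) = N₀·e^(rt) = 52 × e^(0.376×4.8) = 52 × e^1.805.
e^1.805 ≈ 6.0788, so N ≈ 52 × 6.0788 = 316.095.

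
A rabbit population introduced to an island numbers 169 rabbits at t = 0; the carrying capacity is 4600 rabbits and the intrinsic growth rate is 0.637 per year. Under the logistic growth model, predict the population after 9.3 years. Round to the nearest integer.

A = (K − N₀)/N₀ = (4600 − 169)/169 = 26.219.
N(t) = K/(1 + A·e^(−rt)) = 4600/(1 + 26.219×e^(−0.637×9.3)).
e^(−5.924) = 0.0026742; denominator = 1 + 26.219×0.0026742 = 1.0701.
N = 4600/1.0701 = 4298.6.

4299 rabbits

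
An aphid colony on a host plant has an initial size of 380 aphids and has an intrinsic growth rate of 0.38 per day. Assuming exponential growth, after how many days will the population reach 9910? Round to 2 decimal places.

Set N₀·e^(rt) = 9910: e^(0.38·t) = 9910/380 = 26.079.
0.38·t = ln(26.079) = 3.2611, so t = 3.2611/0.38 = 8.5819.

8.58 days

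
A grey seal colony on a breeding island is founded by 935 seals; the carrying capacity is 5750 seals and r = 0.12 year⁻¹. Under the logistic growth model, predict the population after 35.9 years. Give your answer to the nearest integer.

A = (K − N₀)/N₀ = (5750 − 935)/935 = 5.1497.
N(t) = K/(1 + A·e^(−rt)) = 5750/(1 + 5.1497×e^(−0.12×35.9)).
e^(−4.308) = 0.01346; denominator = 1 + 5.1497×0.01346 = 1.0693.
N = 5750/1.0693 = 5377.26.

5377 seals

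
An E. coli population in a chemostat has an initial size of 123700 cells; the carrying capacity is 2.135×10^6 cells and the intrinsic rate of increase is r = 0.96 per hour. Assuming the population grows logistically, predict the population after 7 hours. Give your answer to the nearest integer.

2093922 cells

A = (K − N₀)/N₀ = (2.135×10^6 − 123700)/123700 = 16.259.
N(t) = K/(1 + A·e^(−rt)) = 2.135×10^6/(1 + 16.259×e^(−0.96×7)).
e^(−6.72) = 0.0012065; denominator = 1 + 16.259×0.0012065 = 1.0196.
N = 2.135×10^6/1.0196 = 2.093922×10^6.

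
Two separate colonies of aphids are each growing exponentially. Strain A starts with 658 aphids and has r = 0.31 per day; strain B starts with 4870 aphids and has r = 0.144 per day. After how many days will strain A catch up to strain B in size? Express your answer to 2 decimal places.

12.06 days

Set 658·e^(0.31t) = 4870·e^(0.144t).
e^((0.31 − 0.144)t) = 4870/658 → e^(0.166·t) = 7.4012.
0.166·t = ln(7.4012) = 2.0016, so t = 2.0016/0.166 = 12.058.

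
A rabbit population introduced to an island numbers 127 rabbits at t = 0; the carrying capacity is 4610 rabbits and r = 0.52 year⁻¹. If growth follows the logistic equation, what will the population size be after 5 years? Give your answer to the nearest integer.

1273 rabbits

A = (K − N₀)/N₀ = (4610 − 127)/127 = 35.299.
N(t) = K/(1 + A·e^(−rt)) = 4610/(1 + 35.299×e^(−0.52×5)).
e^(−2.6) = 0.074274; denominator = 1 + 35.299×0.074274 = 3.6218.
N = 4610/3.6218 = 1272.85.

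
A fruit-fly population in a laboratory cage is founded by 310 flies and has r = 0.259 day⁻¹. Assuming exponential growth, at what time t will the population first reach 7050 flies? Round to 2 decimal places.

12.06 days

Set N₀·e^(rt) = 7050: e^(0.259·t) = 7050/310 = 22.742.
0.259·t = ln(22.742) = 3.1242, so t = 3.1242/0.259 = 12.063.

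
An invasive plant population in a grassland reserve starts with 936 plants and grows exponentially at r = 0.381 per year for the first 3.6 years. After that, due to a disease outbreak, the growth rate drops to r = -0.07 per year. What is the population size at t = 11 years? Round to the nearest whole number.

2198 plants

Phase 1: N(3.6) = 936·e^(0.381×3.6) = 936·e^1.372 = 3689.39.
Phase 2 runs for 11 − 3.6 = 7.4 years at r = -0.07.
N(11) = 3689.39·e^(-0.07×7.4) = 3689.39·e^-0.518 = 2197.81.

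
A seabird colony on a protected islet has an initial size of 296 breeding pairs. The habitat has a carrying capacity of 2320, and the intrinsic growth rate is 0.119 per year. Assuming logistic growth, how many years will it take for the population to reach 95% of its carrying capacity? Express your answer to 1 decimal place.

40.9 years

A = (K − N₀)/N₀ = (2320 − 296)/296 = 6.8378.
Solve 2320/(1 + 6.8378·e^(−0.119t)) = 2204: 1 + 6.8378·e^(−0.119t) = 1.0526, so e^(−0.119t) = 0.00769711.
−0.119·t = ln(0.00769711) = -4.8669, so t = 4.8669/0.119 = 40.898.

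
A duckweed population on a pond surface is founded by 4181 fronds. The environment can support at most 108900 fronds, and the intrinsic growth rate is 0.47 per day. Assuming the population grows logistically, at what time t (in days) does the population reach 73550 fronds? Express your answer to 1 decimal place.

8.4 days

A = (K − N₀)/N₀ = (108900 − 4181)/4181 = 25.046.
Solve 108900/(1 + 25.046·e^(−0.47t)) = 73550: 1 + 25.046·e^(−0.47t) = 1.4806, so e^(−0.47t) = 0.0191894.
−0.47·t = ln(0.0191894) = -3.9534, so t = 3.9534/0.47 = 8.4115.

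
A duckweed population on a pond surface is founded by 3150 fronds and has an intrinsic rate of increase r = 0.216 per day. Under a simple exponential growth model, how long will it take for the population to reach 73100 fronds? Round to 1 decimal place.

14.6 days

Set N₀·e^(rt) = 73100: e^(0.216·t) = 73100/3150 = 23.206.
0.216·t = ln(23.206) = 3.1444, so t = 3.1444/0.216 = 14.558.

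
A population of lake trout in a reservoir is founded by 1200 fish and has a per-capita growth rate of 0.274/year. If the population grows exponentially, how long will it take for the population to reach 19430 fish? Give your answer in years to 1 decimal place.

Set N₀·e^(rt) = 19430: e^(0.274·t) = 19430/1200 = 16.192.
0.274·t = ln(16.192) = 2.7845, so t = 2.7845/0.274 = 10.162.

10.2 years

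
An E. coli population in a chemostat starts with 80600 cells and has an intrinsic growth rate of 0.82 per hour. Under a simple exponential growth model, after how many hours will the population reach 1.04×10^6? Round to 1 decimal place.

3.1 hours

Set N₀·e^(rt) = 1.04×10^6: e^(0.82·t) = 1.04×10^6/80600 = 12.903.
0.82·t = ln(12.903) = 2.5575, so t = 2.5575/0.82 = 3.1189.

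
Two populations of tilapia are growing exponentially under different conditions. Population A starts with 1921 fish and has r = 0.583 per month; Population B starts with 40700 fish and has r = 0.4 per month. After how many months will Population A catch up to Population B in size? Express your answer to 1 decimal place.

Set 1921·e^(0.583t) = 40700·e^(0.4t).
e^((0.583 − 0.4)t) = 40700/1921 → e^(0.183·t) = 21.187.
0.183·t = ln(21.187) = 3.0534, so t = 3.0534/0.183 = 16.685.

16.7 months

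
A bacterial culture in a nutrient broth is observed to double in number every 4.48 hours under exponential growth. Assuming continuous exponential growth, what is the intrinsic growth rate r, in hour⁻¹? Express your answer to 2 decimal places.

0.15 per hour

r = ln(2)/t_d = 0.6931/4.48 = 0.15472.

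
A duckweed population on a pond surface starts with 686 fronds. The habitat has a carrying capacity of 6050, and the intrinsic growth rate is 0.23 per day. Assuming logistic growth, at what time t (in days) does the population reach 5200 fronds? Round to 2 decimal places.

A = (K − N₀)/N₀ = (6050 − 686)/686 = 7.8192.
Solve 6050/(1 + 7.8192·e^(−0.23t)) = 5200: 1 + 7.8192·e^(−0.23t) = 1.1635, so e^(−0.23t) = 0.020905.
−0.23·t = ln(0.020905) = -3.8678, so t = 3.8678/0.23 = 16.816.

16.82 days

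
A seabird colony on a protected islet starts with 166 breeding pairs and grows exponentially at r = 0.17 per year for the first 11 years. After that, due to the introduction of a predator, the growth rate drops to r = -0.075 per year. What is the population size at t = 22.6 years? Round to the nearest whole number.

Phase 1: N(11) = 166·e^(0.17×11) = 166·e^1.87 = 1077.06.
Phase 2 runs for 22.6 − 11 = 11.6 years at r = -0.075.
N(22.6) = 1077.06·e^(-0.075×11.6) = 1077.06·e^-0.87 = 451.235.

451 breeding pairs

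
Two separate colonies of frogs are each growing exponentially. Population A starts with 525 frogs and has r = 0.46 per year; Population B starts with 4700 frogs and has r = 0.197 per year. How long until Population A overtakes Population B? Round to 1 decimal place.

8.3 years

Set 525·e^(0.46t) = 4700·e^(0.197t).
e^((0.46 − 0.197)t) = 4700/525 → e^(0.263·t) = 8.9524.
0.263·t = ln(8.9524) = 2.1919, so t = 2.1919/0.263 = 8.3343.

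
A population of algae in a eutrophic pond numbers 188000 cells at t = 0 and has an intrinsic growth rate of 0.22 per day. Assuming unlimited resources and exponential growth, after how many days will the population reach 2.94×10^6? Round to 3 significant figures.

Set N₀·e^(rt) = 2.94×10^6: e^(0.22·t) = 2.94×10^6/188000 = 15.638.
0.22·t = ln(15.638) = 2.7497, so t = 2.7497/0.22 = 12.499.

12.5 days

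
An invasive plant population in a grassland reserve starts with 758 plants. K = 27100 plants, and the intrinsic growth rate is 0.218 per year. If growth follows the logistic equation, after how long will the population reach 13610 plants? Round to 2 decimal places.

A = (K − N₀)/N₀ = (27100 − 758)/758 = 34.752.
Solve 27100/(1 + 34.752·e^(−0.218t)) = 13610: 1 + 34.752·e^(−0.218t) = 1.9912, so e^(−0.218t) = 0.0285216.
−0.218·t = ln(0.0285216) = -3.5571, so t = 3.5571/0.218 = 16.317.

16.32 years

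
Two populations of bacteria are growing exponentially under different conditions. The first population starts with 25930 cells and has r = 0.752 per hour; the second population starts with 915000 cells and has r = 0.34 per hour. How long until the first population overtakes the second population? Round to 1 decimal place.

Set 25930·e^(0.752t) = 915000·e^(0.34t).
e^((0.752 − 0.34)t) = 915000/25930 → e^(0.412·t) = 35.287.
0.412·t = ln(35.287) = 3.5635, so t = 3.5635/0.412 = 8.6493.

8.6 hours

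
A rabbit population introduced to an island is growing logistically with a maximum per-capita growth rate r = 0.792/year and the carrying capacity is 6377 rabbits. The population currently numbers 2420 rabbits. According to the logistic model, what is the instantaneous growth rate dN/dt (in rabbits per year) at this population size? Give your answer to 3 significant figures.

1190 rabbits per year

dN/dt = rN(1 − N/K) = 0.792 × 2420 × (1 − 2420/6377).
1 − 2420/6377 = 0.62051; dN/dt = 0.792 × 2420 × 0.62051 = 1189.3.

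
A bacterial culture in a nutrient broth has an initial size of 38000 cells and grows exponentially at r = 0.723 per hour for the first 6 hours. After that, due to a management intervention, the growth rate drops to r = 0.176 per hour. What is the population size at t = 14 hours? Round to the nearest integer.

Phase 1: N(6) = 38000·e^(0.723×6) = 38000·e^4.338 = 2.909063×10^6.
Phase 2 runs for 14 − 6 = 8 hours at r = 0.176.
N(14) = 2.909063×10^6·e^(0.176×8) = 2.909063×10^6·e^1.408 = 1.189158×10^7.

11891583 cells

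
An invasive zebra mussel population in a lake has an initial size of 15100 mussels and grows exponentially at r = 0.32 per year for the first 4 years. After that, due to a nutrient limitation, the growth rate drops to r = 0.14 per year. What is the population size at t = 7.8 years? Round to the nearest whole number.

92452 mussels

Phase 1: N(4) = 15100·e^(0.32×4) = 15100·e^1.28 = 54309.3.
Phase 2 runs for 7.8 − 4 = 3.8 years at r = 0.14.
N(7.8) = 54309.3·e^(0.14×3.8) = 54309.3·e^0.532 = 92452.5.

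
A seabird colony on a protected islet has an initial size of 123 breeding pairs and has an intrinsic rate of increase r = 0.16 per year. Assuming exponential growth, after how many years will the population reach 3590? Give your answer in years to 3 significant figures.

21.1 years

Set N₀·e^(rt) = 3590: e^(0.16·t) = 3590/123 = 29.187.
0.16·t = ln(29.187) = 3.3737, so t = 3.3737/0.16 = 21.086.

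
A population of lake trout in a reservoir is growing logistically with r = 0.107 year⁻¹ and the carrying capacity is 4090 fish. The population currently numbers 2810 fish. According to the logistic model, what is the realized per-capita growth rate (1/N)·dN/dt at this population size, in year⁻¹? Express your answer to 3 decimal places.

(1/N)·dN/dt = r(1 − N/K) = 0.107 × (1 − 2810/4090).
= 0.107 × 0.31296 = 0.033487.

0.033 per year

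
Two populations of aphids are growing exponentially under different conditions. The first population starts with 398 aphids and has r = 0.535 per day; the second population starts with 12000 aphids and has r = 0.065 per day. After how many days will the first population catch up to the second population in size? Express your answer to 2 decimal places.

7.25 days

Set 398·e^(0.535t) = 12000·e^(0.065t).
e^((0.535 − 0.065)t) = 12000/398 → e^(0.47·t) = 30.151.
0.47·t = ln(30.151) = 3.4062, so t = 3.4062/0.47 = 7.2473.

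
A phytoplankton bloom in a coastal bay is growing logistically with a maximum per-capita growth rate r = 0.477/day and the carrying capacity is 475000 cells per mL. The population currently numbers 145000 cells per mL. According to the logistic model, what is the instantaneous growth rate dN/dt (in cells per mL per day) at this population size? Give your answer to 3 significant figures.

dN/dt = rN(1 − N/K) = 0.477 × 145000 × (1 − 145000/475000).
1 − 145000/475000 = 0.69474; dN/dt = 0.477 × 145000 × 0.69474 = 48051.

48100 cells per mL per day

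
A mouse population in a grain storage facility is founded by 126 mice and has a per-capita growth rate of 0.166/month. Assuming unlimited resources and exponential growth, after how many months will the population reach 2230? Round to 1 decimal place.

Set N₀·e^(rt) = 2230: e^(0.166·t) = 2230/126 = 17.698.
0.166·t = ln(17.698) = 2.8735, so t = 2.8735/0.166 = 17.31.

17.3 months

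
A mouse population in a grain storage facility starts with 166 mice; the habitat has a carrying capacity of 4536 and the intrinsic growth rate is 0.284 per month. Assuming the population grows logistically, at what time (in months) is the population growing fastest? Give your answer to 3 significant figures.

11.5 months

Logistic growth is fastest at N = K/2 = 2268.
A = (K − N₀)/N₀ = 26.325. Set K/(1 + A·e^(−rt)) = K/2 → A·e^(−rt) = 1.
e^(−0.284t) = 1/26.325 = 0.0379863, so t = ln(26.325)/0.284 = 3.2705/0.284 = 11.516.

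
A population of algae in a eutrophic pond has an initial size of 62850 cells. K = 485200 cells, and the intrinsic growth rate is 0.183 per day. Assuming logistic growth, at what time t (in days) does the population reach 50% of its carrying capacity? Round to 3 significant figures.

10.4 days

A = (K − N₀)/N₀ = (485200 − 62850)/62850 = 6.72.
Solve 485200/(1 + 6.72·e^(−0.183t)) = 242600: 1 + 6.72·e^(−0.183t) = 2, so e^(−0.183t) = 0.14881.
−0.183·t = ln(0.14881) = -1.9051, so t = 1.9051/0.183 = 10.41.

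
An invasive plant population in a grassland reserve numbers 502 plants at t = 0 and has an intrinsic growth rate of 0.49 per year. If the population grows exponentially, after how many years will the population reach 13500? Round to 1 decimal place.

Set N₀·e^(rt) = 13500: e^(0.49·t) = 13500/502 = 26.892.
0.49·t = ln(26.892) = 3.2918, so t = 3.2918/0.49 = 6.7181.

6.7 years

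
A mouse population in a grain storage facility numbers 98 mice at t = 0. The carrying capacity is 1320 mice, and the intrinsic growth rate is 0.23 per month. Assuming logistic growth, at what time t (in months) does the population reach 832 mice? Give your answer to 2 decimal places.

13.29 months

A = (K − N₀)/N₀ = (1320 − 98)/98 = 12.469.
Solve 1320/(1 + 12.469·e^(−0.23t)) = 832: 1 + 12.469·e^(−0.23t) = 1.5865, so e^(−0.23t) = 0.0470383.
−0.23·t = ln(0.0470383) = -3.0568, so t = 3.0568/0.23 = 13.29.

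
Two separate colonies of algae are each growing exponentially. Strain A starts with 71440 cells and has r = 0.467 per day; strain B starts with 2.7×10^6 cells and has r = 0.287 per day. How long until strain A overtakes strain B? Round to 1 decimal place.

20.2 days

Set 71440·e^(0.467t) = 2.7×10^6·e^(0.287t).
e^((0.467 − 0.287)t) = 2.7×10^6/71440 → e^(0.18·t) = 37.794.
0.18·t = ln(37.794) = 3.6321, so t = 3.6321/0.18 = 20.179.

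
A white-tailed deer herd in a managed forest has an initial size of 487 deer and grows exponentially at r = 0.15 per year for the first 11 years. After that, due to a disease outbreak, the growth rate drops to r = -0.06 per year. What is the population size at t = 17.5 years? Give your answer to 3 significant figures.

1720 deer

Phase 1: N(11) = 487·e^(0.15×11) = 487·e^1.65 = 2535.8.
Phase 2 runs for 17.5 − 11 = 6.5 years at r = -0.06.
N(17.5) = 2535.8·e^(-0.06×6.5) = 2535.8·e^-0.39 = 1716.88.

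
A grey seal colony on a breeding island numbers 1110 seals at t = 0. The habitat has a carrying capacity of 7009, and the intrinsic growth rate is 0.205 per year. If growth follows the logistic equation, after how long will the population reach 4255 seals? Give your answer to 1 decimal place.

10.3 years

A = (K − N₀)/N₀ = (7009 − 1110)/1110 = 5.3144.
Solve 7009/(1 + 5.3144·e^(−0.205t)) = 4255: 1 + 5.3144·e^(−0.205t) = 1.6472, so e^(−0.205t) = 0.121789.
−0.205·t = ln(0.121789) = -2.1055, so t = 2.1055/0.205 = 10.271.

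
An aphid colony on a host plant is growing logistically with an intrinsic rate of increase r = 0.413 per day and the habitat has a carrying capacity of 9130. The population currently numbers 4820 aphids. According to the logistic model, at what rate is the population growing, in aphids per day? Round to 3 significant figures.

dN/dt = rN(1 − N/K) = 0.413 × 4820 × (1 − 4820/9130).
1 − 4820/9130 = 0.47207; dN/dt = 0.413 × 4820 × 0.47207 = 939.73.

940 aphids per day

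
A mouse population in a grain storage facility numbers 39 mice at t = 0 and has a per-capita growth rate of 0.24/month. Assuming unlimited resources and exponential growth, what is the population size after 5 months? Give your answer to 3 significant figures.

N(t) = N₀·e^(rt) = 39 × e^(0.24×5) = 39 × e^1.2.
e^1.2 ≈ 3.3201, so N ≈ 39 × 3.3201 = 129.485.

129 mice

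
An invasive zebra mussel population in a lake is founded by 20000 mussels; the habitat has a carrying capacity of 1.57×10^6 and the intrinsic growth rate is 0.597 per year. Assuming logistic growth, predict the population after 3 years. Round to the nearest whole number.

112735 mussels

A = (K − N₀)/N₀ = (1.57×10^6 − 20000)/20000 = 77.5.
N(t) = K/(1 + A·e^(−rt)) = 1.57×10^6/(1 + 77.5×e^(−0.597×3)).
e^(−1.791) = 0.16679; denominator = 1 + 77.5×0.16679 = 13.926.
N = 1.57×10^6/13.926 = 112735.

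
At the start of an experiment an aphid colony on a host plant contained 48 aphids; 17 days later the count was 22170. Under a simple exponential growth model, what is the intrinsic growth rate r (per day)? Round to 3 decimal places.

From N(t) = N₀·e^(rt): e^(r·17) = 22170/48 = 461.88.
r·17 = ln(461.88) = 6.1353, so r = 6.1353/17 = 0.3609.

0.361 per day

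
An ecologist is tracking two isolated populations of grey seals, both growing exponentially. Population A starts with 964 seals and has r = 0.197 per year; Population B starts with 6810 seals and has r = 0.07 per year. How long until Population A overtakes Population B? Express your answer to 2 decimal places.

Set 964·e^(0.197t) = 6810·e^(0.07t).
e^((0.197 − 0.07)t) = 6810/964 → e^(0.127·t) = 7.0643.
0.127·t = ln(7.0643) = 1.9551, so t = 1.9551/0.127 = 15.394.

15.39 years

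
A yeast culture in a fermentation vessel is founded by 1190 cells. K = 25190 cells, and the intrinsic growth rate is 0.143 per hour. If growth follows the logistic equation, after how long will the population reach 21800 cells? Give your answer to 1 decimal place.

34.0 hours

A = (K − N₀)/N₀ = (25190 − 1190)/1190 = 20.168.
Solve 25190/(1 + 20.168·e^(−0.143t)) = 21800: 1 + 20.168·e^(−0.143t) = 1.1555, so e^(−0.143t) = 0.00771044.
−0.143·t = ln(0.00771044) = -4.8652, so t = 4.8652/0.143 = 34.022.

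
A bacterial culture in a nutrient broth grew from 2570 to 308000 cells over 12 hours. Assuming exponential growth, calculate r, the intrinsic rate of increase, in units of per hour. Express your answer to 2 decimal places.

0.40 per hour

From N(t) = N₀·e^(rt): e^(r·12) = 308000/2570 = 119.84.
r·12 = ln(119.84) = 4.7862, so r = 4.7862/12 = 0.39885.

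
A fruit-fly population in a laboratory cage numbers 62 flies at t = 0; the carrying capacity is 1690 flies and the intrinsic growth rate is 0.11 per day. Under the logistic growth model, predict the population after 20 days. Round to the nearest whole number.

A = (K − N₀)/N₀ = (1690 − 62)/62 = 26.258.
N(t) = K/(1 + A·e^(−rt)) = 1690/(1 + 26.258×e^(−0.11×20)).
e^(−2.2) = 0.1108; denominator = 1 + 26.258×0.1108 = 3.9095.
N = 1690/3.9095 = 432.283.

432 flies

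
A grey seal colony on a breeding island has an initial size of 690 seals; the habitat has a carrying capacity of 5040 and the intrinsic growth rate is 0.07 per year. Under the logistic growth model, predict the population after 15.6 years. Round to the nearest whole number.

1618 seals

A = (K − N₀)/N₀ = (5040 − 690)/690 = 6.3043.
N(t) = K/(1 + A·e^(−rt)) = 5040/(1 + 6.3043×e^(−0.07×15.6)).
e^(−1.092) = 0.33554; denominator = 1 + 6.3043×0.33554 = 3.1154.
N = 5040/3.1154 = 1617.77.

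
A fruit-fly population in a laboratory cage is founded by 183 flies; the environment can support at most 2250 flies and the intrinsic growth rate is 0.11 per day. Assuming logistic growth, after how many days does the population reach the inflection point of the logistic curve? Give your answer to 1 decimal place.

Logistic growth is fastest at N = K/2 = 1125.
A = (K − N₀)/N₀ = 11.295. Set K/(1 + A·e^(−rt)) = K/2 → A·e^(−rt) = 1.
e^(−0.11t) = 1/11.295 = 0.0885341, so t = ln(11.295)/0.11 = 2.4244/0.11 = 22.04.

22.0 days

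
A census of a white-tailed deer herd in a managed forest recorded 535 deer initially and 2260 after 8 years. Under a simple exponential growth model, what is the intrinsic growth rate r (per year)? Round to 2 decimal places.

0.18 per year

From N(t) = N₀·e^(rt): e^(r·8) = 2260/535 = 4.2243.
r·8 = ln(4.2243) = 1.4409, so r = 1.4409/8 = 0.18011.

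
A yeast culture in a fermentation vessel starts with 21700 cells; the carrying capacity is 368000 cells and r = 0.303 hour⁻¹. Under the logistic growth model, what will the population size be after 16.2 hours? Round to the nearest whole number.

329213 cells

A = (K − N₀)/N₀ = (368000 − 21700)/21700 = 15.959.
N(t) = K/(1 + A·e^(−rt)) = 368000/(1 + 15.959×e^(−0.303×16.2)).
e^(−4.909) = 0.0073828; denominator = 1 + 15.959×0.0073828 = 1.1178.
N = 368000/1.1178 = 329213.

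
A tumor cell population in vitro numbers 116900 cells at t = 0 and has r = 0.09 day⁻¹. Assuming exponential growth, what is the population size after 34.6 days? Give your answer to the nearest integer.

2631525 cells

N(t) = N₀·e^(rt) = 116900 × e^(0.09×34.6) = 116900 × e^3.114.
e^3.114 ≈ 22.511, so N ≈ 116900 × 22.511 = 2.631525×10^6.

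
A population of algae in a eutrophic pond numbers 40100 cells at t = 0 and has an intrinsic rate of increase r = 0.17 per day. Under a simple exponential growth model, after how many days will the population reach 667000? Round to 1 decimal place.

16.5 days

Set N₀·e^(rt) = 667000: e^(0.17·t) = 667000/40100 = 16.633.
0.17·t = ln(16.633) = 2.8114, so t = 2.8114/0.17 = 16.538.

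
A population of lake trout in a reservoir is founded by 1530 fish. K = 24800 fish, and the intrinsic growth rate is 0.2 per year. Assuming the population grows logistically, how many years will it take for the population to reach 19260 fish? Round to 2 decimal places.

A = (K − N₀)/N₀ = (24800 − 1530)/1530 = 15.209.
Solve 24800/(1 + 15.209·e^(−0.2t)) = 19260: 1 + 15.209·e^(−0.2t) = 1.2876, so e^(−0.2t) = 0.0189125.
−0.2·t = ln(0.0189125) = -3.9679, so t = 3.9679/0.2 = 19.84.

19.84 years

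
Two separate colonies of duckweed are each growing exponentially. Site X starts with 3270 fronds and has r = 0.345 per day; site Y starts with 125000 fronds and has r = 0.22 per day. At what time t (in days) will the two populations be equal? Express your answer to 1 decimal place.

Set 3270·e^(0.345t) = 125000·e^(0.22t).
e^((0.345 − 0.22)t) = 125000/3270 → e^(0.125·t) = 38.226.
0.125·t = ln(38.226) = 3.6435, so t = 3.6435/0.125 = 29.148.

29.1 days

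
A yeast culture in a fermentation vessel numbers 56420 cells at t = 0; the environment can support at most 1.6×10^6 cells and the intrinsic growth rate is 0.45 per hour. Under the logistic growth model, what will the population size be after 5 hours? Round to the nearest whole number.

A = (K − N₀)/N₀ = (1.6×10^6 − 56420)/56420 = 27.359.
N(t) = K/(1 + A·e^(−rt)) = 1.6×10^6/(1 + 27.359×e^(−0.45×5)).
e^(−2.25) = 0.1054; denominator = 1 + 27.359×0.1054 = 3.8836.
N = 1.6×10^6/3.8836 = 411990.

411990 cells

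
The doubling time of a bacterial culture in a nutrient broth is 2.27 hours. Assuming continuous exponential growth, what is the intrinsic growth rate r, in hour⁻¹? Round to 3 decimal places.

r = ln(2)/t_d = 0.6931/2.27 = 0.30535.

0.305 per hour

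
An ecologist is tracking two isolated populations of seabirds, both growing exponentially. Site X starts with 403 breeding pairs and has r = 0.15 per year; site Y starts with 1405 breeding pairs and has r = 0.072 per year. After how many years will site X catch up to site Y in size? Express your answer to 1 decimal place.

16.0 years

Set 403·e^(0.15t) = 1405·e^(0.072t).
e^((0.15 − 0.072)t) = 1405/403 → e^(0.078·t) = 3.4864.
0.078·t = ln(3.4864) = 1.2489, so t = 1.2489/0.078 = 16.011.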